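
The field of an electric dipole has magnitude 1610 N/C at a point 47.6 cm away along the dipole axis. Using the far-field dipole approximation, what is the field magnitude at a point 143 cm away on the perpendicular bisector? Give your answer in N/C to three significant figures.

Dipole fields scale as 1/r³ in the far field.
The axial field is twice the equatorial field at the same r, so the geometry factor is 1/2.
E₂ = E₁ · (1/2) · (r₁/r₂)³ = 1610 · 0.5 · (47.6/143)³.
(r₁/r₂)³ = (0.3329)³ = 0.03688.
E₂ ≈ 29.69 N/C.

E ≈ 29.7 N/C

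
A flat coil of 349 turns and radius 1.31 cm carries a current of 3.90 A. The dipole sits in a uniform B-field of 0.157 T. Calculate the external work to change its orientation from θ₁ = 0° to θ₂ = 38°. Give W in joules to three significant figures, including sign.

m = NIA = NIπa² = 349·(3.90)·π·(0.0131)² = 0.7338 A·m².
W_ext = ΔU = −mB cosθ₂ + mB cosθ₁ = mB(cosθ₁ − cosθ₂).
W = (0.7338)(0.157)·(cos0° − cos38°) = (0.1152)·(+0.2120) = 0.02442 J.

W ≈ 0.0244 J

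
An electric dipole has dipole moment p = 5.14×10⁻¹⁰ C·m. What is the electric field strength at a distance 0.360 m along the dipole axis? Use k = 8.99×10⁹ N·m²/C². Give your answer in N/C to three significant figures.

E ≈ 198 N/C

On the dipole axis E = 2kp/r³.
E = 2·(8.99×10⁹)(5.14×10⁻¹⁰) / (0.360)³ = 198.1 N/C.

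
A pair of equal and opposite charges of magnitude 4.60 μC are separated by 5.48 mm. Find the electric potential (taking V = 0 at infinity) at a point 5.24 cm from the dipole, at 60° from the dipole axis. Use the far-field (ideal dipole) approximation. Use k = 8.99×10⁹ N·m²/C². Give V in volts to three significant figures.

Dipole moment p = qd = (4.60×10⁻⁶ C)(0.00548 m) = 2.521×10⁻⁸ C·m.
The dipole potential is V = kp cosθ / r².
V = (8.99×10⁹)(2.521×10⁻⁸)·cos60° / (0.0524)² = 4.127×10⁴ V.

V ≈ 4.13×10⁴ V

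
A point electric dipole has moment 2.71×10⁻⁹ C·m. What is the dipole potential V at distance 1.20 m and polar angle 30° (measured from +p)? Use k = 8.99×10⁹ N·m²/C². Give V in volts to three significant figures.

V ≈ 14.7 V

The dipole potential is V = kp cosθ / r².
V = (8.99×10⁹)(2.71×10⁻⁹)·cos30° / (1.20)² = 14.65 V.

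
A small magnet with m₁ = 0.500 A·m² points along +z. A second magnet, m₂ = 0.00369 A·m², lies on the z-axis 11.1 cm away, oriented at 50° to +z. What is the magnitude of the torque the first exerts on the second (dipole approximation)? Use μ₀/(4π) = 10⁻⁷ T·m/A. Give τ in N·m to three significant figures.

Dipole B is on the axis of dipole A, so B₁ there is axial: B₁ = (μ₀/4π)·2m₁/r³ along +z.
B₁ = 2(10⁻⁷)(0.500)/(0.111)³ = 7.312×10⁻⁵ T.
τ = m₂ B₁ sinθ.
τ = (0.00369)(7.312×10⁻⁵)·sin50° = 2.067×10⁻⁷ N·m.

τ ≈ 2.07×10⁻⁷ N·m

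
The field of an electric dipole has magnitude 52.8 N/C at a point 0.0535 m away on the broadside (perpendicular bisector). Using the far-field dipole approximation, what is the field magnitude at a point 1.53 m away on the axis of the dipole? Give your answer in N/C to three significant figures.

Dipole fields scale as 1/r³ in the far field.
The axial field is twice the equatorial field at the same r, so the geometry factor is 2/1.
E₂ = E₁ · (2/1) · (r₁/r₂)³ = 52.8 · 2 · (0.0535/1.53)³.
(r₁/r₂)³ = (0.03497)³ = 4.276e-05.
E₂ ≈ 0.004515 N/C.

E ≈ 0.00451 N/C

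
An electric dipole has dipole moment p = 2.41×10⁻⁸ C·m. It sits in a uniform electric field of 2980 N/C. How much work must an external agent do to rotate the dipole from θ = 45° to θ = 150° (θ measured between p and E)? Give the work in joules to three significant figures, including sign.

W ≈ 1.13×10⁻⁴ J

W_ext = ΔU = U(θ₂) − U(θ₁) = −pE cosθ₂ − (−pE cosθ₁) = pE(cosθ₁ − cosθ₂).
W = (2.41×10⁻⁸)(2980)·(cos45° − cos150°) = (7.182×10⁻⁵)·(+1.5731) = 1.130×10⁻⁴ J.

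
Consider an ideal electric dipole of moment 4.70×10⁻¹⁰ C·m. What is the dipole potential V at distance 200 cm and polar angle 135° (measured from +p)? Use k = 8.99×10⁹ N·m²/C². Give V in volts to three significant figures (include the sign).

The dipole potential is V = kp cosθ / r².
V = (8.99×10⁹)(4.70×10⁻¹⁰)·cos135° / (2.00)² = -0.7469 V.

V ≈ -0.747 V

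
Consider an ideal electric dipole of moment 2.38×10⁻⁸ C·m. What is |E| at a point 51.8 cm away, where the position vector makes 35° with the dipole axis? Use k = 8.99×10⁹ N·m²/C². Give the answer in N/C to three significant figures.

E ≈ 2670 N/C

At angle θ the dipole field magnitude is E = (kp/r³)·√(1 + 3cos²θ).
kp/r³ = (8.99×10⁹)(2.38×10⁻⁸) / (0.518)³ = 1539 N/C.
√(1 + 3cos²35°) = √(1 + 3·0.6710) = √3.0130 ≈ 1.7358.
E ≈ 1539 × 1.736 = 2672 N/C.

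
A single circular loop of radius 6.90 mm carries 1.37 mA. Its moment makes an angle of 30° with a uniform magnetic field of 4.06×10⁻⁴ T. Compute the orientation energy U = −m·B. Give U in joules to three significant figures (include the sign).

U ≈ -7.20×10⁻¹¹ J

Magnetic moment m = IA = Iπa² = (0.00137)·π·(0.00690)² = 2.049×10⁻⁷ A·m².
U = −m·B = −mB cosθ.
U = −(2.049×10⁻⁷)(4.06×10⁻⁴)·cos30° = -7.204×10⁻¹¹ J.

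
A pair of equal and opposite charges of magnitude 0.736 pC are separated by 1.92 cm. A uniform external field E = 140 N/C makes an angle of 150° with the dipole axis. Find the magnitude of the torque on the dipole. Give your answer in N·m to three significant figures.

τ ≈ 9.89×10⁻¹³ N·m

Dipole moment p = qd = (7.36×10⁻¹³ C)(0.0192 m) = 1.413×10⁻¹⁴ C·m.
Torque on an electric dipole: τ = pE sinθ.
τ = (1.413×10⁻¹⁴)(140)·sin150° = 9.891×10⁻¹³ N·m.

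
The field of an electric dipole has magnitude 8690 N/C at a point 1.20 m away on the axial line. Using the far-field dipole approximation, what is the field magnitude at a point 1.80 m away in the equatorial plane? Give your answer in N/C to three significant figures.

E ≈ 1290 N/C

Dipole fields scale as 1/r³ in the far field.
The axial field is twice the equatorial field at the same r, so the geometry factor is 1/2.
E₂ = E₁ · (1/2) · (r₁/r₂)³ = 8690 · 0.5 · (1.20/1.80)³.
(r₁/r₂)³ = (0.6667)³ = 0.2963.
E₂ ≈ 1287 N/C.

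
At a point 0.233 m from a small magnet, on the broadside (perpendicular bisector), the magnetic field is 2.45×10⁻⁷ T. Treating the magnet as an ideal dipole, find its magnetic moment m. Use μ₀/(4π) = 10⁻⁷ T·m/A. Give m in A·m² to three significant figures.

m ≈ 0.0310 A·m²

In the equatorial plane B = (μ₀/4π)·m/r³, so m = Br³·4π/(μ₀).
m = (2.45×10⁻⁷)·(0.233)³ / (10⁻⁷) = 0.03099 A·m².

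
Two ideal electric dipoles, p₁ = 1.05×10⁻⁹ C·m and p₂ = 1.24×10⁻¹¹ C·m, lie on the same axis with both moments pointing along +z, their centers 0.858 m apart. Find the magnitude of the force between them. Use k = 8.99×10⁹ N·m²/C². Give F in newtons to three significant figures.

F ≈ 1.30×10⁻⁹ N

On-axis field of dipole 1 at distance r: E = 2kp₁/r³. Force on dipole 2 is F = p₂·dE/dr (gradient along axis).
dE/dr = −6kp₁/r⁴, so |F| = 6kp₁p₂/r⁴ (attractive for aligned moments).
F = 6(8.99×10⁹)(1.05×10⁻⁹)(1.24×10⁻¹¹)/(0.858)⁴ = 1.296×10⁻⁹ N.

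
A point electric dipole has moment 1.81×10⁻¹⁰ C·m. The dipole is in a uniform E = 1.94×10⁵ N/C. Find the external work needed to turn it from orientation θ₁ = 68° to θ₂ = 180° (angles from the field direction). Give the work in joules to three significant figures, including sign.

W ≈ 4.83×10⁻⁵ J

W_ext = ΔU = U(θ₂) − U(θ₁) = −pE cosθ₂ − (−pE cosθ₁) = pE(cosθ₁ − cosθ₂).
W = (1.81×10⁻¹⁰)(1.94×10⁵)·(cos68° − cos180°) = (3.511×10⁻⁵)·(+1.3746) = 4.827×10⁻⁵ J.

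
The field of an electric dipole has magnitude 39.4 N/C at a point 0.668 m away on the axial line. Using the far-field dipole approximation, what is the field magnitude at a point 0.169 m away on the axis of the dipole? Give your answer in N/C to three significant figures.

Dipole fields scale as 1/r³ in the far field; the geometry is the same at both points.
E₂ = E₁ · (r₁/r₂)³ = 39.4 · (0.668/0.169)³.
(r₁/r₂)³ = (3.953)³ = 61.75.
E₂ ≈ 2433 N/C.

E ≈ 2430 N/C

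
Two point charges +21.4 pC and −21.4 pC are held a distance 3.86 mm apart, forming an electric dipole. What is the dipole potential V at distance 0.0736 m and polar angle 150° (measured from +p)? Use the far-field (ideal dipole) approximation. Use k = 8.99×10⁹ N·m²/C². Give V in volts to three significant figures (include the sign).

V ≈ -0.119 V

Dipole moment p = qd = (2.14×10⁻¹¹ C)(0.00386 m) = 8.26×10⁻¹⁴ C·m.
The dipole potential is V = kp cosθ / r².
V = (8.99×10⁹)(8.26×10⁻¹⁴)·cos150° / (0.0736)² = -0.1187 V.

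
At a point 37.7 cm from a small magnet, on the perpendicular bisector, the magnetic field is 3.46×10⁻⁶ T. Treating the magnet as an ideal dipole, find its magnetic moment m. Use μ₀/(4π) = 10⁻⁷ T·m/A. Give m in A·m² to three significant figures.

In the equatorial plane B = (μ₀/4π)·m/r³, so m = Br³·4π/(μ₀).
m = (3.46×10⁻⁶)·(0.377)³ / (10⁻⁷) = 1.854 A·m².

m ≈ 1.85 A·m²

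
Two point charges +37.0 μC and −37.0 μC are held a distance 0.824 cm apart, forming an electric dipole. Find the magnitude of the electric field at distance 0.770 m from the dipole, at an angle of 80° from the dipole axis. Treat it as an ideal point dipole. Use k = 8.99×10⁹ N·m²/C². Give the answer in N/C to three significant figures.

E ≈ 6270 N/C

Dipole moment p = qd = (3.70×10⁻⁵ C)(0.00824 m) = 3.049×10⁻⁷ C·m.
At angle θ the dipole field magnitude is E = (kp/r³)·√(1 + 3cos²θ).
kp/r³ = (8.99×10⁹)(3.049×10⁻⁷) / (0.770)³ = 6004 N/C.
√(1 + 3cos²80°) = √(1 + 3·0.0302) = √1.0905 ≈ 1.0443.
E ≈ 6004 × 1.044 = 6270 N/C.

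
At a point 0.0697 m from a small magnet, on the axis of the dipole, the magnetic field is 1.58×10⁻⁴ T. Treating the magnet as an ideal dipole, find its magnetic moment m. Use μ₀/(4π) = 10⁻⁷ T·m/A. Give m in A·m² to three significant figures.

On axis B = (μ₀/4π)·2m/r³, so m = Br³·4π/(μ₀·2).
m = (1.58×10⁻⁴)·(0.0697)³ / (2·10⁻⁷) = 0.2675 A·m².

m ≈ 0.268 A·m²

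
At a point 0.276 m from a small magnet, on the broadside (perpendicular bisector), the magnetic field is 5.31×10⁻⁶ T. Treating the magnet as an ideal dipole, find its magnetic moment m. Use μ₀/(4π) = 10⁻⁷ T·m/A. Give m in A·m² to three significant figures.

In the equatorial plane B = (μ₀/4π)·m/r³, so m = Br³·4π/(μ₀).
m = (5.31×10⁻⁶)·(0.276)³ / (10⁻⁷) = 1.116 A·m².

m ≈ 1.12 A·m²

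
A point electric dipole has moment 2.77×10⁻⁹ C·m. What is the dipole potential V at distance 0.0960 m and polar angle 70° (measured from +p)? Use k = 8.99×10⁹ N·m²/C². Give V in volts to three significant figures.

V ≈ 924 V

The dipole potential is V = kp cosθ / r².
V = (8.99×10⁹)(2.77×10⁻⁹)·cos70° / (0.0960)² = 924.2 V.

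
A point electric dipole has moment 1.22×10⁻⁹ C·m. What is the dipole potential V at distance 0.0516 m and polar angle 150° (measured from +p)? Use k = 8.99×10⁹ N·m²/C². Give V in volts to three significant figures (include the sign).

V ≈ -3570 V

The dipole potential is V = kp cosθ / r².
V = (8.99×10⁹)(1.22×10⁻⁹)·cos150° / (0.0516)² = -3567 V.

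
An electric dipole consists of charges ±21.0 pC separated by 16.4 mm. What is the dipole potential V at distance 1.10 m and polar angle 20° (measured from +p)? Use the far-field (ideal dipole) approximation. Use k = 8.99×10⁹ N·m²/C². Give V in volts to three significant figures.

V ≈ 0.00240 V

Dipole moment p = qd = (2.10×10⁻¹¹ C)(0.0164 m) = 3.444×10⁻¹³ C·m.
The dipole potential is V = kp cosθ / r².
V = (8.99×10⁹)(3.444×10⁻¹³)·cos20° / (1.10)² = 0.002404 V.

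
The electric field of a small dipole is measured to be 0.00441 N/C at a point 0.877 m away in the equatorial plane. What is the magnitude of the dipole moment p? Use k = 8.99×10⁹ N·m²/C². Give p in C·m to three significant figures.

p ≈ 3.31×10⁻¹³ C·m

In the equatorial plane E = kp/r³, so p = Er³/(k).
p = (0.00441)·(0.877)³ / (8.99×10⁹) = 3.309×10⁻¹³ C·m.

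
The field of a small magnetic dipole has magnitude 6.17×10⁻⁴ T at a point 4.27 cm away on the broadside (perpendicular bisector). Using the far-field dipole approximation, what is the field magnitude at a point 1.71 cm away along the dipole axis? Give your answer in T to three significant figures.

Dipole fields scale as 1/r³ in the far field.
The axial field is twice the equatorial field at the same r, so the geometry factor is 2/1.
B₂ = B₁ · (2/1) · (r₁/r₂)³ = 6.17×10⁻⁴ · 2 · (4.27/1.71)³.
(r₁/r₂)³ = (2.497)³ = 15.57.
B₂ ≈ 0.01921 T.

B ≈ 0.0192 T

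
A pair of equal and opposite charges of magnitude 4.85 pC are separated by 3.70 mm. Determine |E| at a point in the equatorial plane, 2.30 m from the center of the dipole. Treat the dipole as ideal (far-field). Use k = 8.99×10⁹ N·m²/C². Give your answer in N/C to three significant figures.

E ≈ 1.33×10⁻⁵ N/C

Dipole moment p = qd = (4.85×10⁻¹² C)(0.00370 m) = 1.795×10⁻¹⁴ C·m.
On the perpendicular bisector E = kp/r³ (half the axial value at the same distance).
E = (8.99×10⁹)(1.795×10⁻¹⁴) / (2.30)³ = 1.326×10⁻⁵ N/C.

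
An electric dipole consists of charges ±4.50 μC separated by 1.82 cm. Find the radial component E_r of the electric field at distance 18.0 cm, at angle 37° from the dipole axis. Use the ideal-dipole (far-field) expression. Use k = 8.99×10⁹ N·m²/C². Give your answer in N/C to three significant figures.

Dipole moment p = qd = (4.50×10⁻⁶ C)(0.0182 m) = 8.19×10⁻⁸ C·m.
For a dipole, E_r = (2kp cosθ)/r³.
kp/r³ = (8.99×10⁹)(8.19×10⁻⁸)/(0.180)³ = 1.262×10⁵ N/C.
E_r = 2·1.262×10⁵·cos37° = 2.017×10⁵ N/C.

E_r ≈ 2.02×10⁵ N/C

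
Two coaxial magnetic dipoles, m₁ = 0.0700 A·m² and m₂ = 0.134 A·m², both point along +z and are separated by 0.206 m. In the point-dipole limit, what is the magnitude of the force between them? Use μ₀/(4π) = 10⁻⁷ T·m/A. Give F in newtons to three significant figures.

F ≈ 3.13×10⁻⁶ N

On-axis B of dipole 1: B = (μ₀/4π)·2m₁/r³. Force on dipole 2: F = m₂·dB/dr.
dB/dr = −(μ₀/4π)·6m₁/r⁴, so |F| = (μ₀/4π)·6m₁m₂/r⁴.
F = 6(10⁻⁷)(0.0700)(0.134)/(0.206)⁴ = 3.125×10⁻⁶ N.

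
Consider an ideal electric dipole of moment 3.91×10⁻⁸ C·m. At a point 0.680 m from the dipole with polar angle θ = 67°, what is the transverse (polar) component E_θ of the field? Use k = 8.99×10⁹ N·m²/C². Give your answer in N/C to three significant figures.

E_θ ≈ 1030 N/C

For a dipole, E_θ = (kp sinθ)/r³.
kp/r³ = (8.99×10⁹)(3.91×10⁻⁸)/(0.680)³ = 1118 N/C.
E_θ = 1118·sin67° = 1029 N/C.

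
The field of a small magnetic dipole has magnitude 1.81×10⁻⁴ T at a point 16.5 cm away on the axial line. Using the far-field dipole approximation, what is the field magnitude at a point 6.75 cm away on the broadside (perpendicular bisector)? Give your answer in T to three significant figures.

Dipole fields scale as 1/r³ in the far field.
The axial field is twice the equatorial field at the same r, so the geometry factor is 1/2.
B₂ = B₁ · (1/2) · (r₁/r₂)³ = 1.81×10⁻⁴ · 0.5 · (16.5/6.75)³.
(r₁/r₂)³ = (2.444)³ = 14.61.
B₂ ≈ 0.001322 T.

B ≈ 0.00132 T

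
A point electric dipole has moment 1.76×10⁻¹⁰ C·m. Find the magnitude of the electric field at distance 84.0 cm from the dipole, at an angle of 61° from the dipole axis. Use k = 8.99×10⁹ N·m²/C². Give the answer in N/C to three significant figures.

At angle θ the dipole field magnitude is E = (kp/r³)·√(1 + 3cos²θ).
kp/r³ = (8.99×10⁹)(1.76×10⁻¹⁰) / (0.840)³ = 2.670 N/C.
√(1 + 3cos²61°) = √(1 + 3·0.2350) = √1.7051 ≈ 1.3058.
E ≈ 2.670 × 1.306 = 3.486 N/C.

E ≈ 3.49 N/C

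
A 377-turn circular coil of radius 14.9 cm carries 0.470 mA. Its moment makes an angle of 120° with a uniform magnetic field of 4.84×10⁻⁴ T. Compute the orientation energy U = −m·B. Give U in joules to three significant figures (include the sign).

U ≈ 2.99×10⁻⁶ J

m = NIA = NIπa² = 377·(4.70×10⁻⁴)·π·(0.149)² = 0.01236 A·m².
U = −m·B = −mB cosθ.
U = −(0.01236)(4.84×10⁻⁴)·cos120° = 2.991×10⁻⁶ J.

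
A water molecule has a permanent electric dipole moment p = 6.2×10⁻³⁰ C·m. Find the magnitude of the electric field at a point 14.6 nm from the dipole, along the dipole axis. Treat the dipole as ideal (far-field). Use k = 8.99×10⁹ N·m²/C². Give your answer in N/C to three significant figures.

E ≈ 3.58×10⁴ N/C

On the dipole axis E = 2kp/r³.
E = 2·(8.99×10⁹)(6.20×10⁻³⁰) / (1.46×10⁻⁸)³ = 3.582×10⁴ N/C.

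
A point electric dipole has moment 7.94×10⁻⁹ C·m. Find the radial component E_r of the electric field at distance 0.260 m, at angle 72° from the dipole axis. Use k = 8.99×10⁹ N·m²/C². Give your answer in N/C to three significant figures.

For a dipole, E_r = (2kp cosθ)/r³.
kp/r³ = (8.99×10⁹)(7.94×10⁻⁹)/(0.260)³ = 4061 N/C.
E_r = 2·4061·cos72° = 2510 N/C.

E_r ≈ 2510 N/C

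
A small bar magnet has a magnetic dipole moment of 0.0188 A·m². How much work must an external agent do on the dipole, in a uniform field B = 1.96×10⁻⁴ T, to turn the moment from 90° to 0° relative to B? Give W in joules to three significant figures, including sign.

W ≈ -3.68×10⁻⁶ J

W_ext = ΔU = −mB cosθ₂ + mB cosθ₁ = mB(cosθ₁ − cosθ₂).
W = (0.0188)(1.96×10⁻⁴)·(cos90° − cos0°) = (3.685×10⁻⁶)·(-1.0000) = -3.685×10⁻⁶ J.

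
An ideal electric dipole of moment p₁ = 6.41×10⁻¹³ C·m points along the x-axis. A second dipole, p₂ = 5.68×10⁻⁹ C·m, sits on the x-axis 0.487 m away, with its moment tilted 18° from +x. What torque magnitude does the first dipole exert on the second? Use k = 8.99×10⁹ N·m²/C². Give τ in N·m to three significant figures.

The second dipole sits on the axis of the first, so the field there is axial: E₁ = 2kp₁/r³ along +x.
E₁ = 2(8.99×10⁹)(6.41×10⁻¹³)/(0.487)³ = 0.09978 N/C.
Torque on the second dipole: τ = p₂ E₁ sinθ.
τ = (5.68×10⁻⁹)(0.09978)·sin18° = 1.751×10⁻¹⁰ N·m.

τ ≈ 1.75×10⁻¹⁰ N·m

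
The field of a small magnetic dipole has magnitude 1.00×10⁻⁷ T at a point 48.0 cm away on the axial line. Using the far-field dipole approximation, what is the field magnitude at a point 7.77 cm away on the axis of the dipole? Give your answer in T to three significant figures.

B ≈ 2.36×10⁻⁵ T

Dipole fields scale as 1/r³ in the far field; the geometry is the same at both points.
B₂ = B₁ · (r₁/r₂)³ = 1.00×10⁻⁷ · (48.0/7.77)³.
(r₁/r₂)³ = (6.178)³ = 235.8.
B₂ ≈ 2.358×10⁻⁵ T.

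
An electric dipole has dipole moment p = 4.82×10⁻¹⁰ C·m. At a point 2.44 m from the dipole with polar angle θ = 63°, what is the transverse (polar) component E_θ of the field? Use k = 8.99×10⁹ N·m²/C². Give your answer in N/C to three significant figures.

E_θ ≈ 0.266 N/C

For a dipole, E_θ = (kp sinθ)/r³.
kp/r³ = (8.99×10⁹)(4.82×10⁻¹⁰)/(2.44)³ = 0.2983 N/C.
E_θ = 0.2983·sin63° = 0.2658 N/C.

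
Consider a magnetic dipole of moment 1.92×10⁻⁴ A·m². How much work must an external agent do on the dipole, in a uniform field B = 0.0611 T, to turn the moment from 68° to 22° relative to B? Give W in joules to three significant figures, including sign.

W_ext = ΔU = −mB cosθ₂ + mB cosθ₁ = mB(cosθ₁ − cosθ₂).
W = (1.92×10⁻⁴)(0.0611)·(cos68° − cos22°) = (1.173×10⁻⁵)·(-0.5526) = -6.482×10⁻⁶ J.

W ≈ -6.48×10⁻⁶ J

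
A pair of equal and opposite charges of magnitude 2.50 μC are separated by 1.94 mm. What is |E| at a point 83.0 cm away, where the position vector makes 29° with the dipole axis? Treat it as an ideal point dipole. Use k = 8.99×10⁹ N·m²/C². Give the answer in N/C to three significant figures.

E ≈ 138 N/C

Dipole moment p = qd = (2.50×10⁻⁶ C)(0.00194 m) = 4.85×10⁻⁹ C·m.
At angle θ the dipole field magnitude is E = (kp/r³)·√(1 + 3cos²θ).
kp/r³ = (8.99×10⁹)(4.85×10⁻⁹) / (0.830)³ = 76.25 N/C.
√(1 + 3cos²29°) = √(1 + 3·0.7650) = √3.2949 ≈ 1.8152.
E ≈ 76.25 × 1.815 = 138.4 N/C.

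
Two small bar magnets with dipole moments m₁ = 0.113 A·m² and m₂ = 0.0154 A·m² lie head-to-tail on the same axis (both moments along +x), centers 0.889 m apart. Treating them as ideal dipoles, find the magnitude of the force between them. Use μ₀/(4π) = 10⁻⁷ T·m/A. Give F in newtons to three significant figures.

On-axis B of dipole 1: B = (μ₀/4π)·2m₁/r³. Force on dipole 2: F = m₂·dB/dr.
dB/dr = −(μ₀/4π)·6m₁/r⁴, so |F| = (μ₀/4π)·6m₁m₂/r⁴.
F = 6(10⁻⁷)(0.113)(0.0154)/(0.889)⁴ = 1.672×10⁻⁹ N.

F ≈ 1.67×10⁻⁹ N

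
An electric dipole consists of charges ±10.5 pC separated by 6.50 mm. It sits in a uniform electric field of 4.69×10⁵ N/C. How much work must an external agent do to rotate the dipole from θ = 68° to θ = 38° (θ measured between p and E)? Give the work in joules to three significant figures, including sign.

W ≈ -1.32×10⁻⁸ J

Dipole moment p = qd = (1.05×10⁻¹¹ C)(0.00650 m) = 6.825×10⁻¹⁴ C·m.
W_ext = ΔU = U(θ₂) − U(θ₁) = −pE cosθ₂ − (−pE cosθ₁) = pE(cosθ₁ − cosθ₂).
W = (6.825×10⁻¹⁴)(4.69×10⁵)·(cos68° − cos38°) = (3.201×10⁻⁸)·(-0.4134) = -1.323×10⁻⁸ J.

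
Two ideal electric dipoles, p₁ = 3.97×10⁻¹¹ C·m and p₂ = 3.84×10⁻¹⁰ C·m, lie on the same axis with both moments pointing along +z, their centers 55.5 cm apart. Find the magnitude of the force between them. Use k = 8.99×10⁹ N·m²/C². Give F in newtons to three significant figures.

On-axis field of dipole 1 at distance r: E = 2kp₁/r³. Force on dipole 2 is F = p₂·dE/dr (gradient along axis).
dE/dr = −6kp₁/r⁴, so |F| = 6kp₁p₂/r⁴ (attractive for aligned moments).
F = 6(8.99×10⁹)(3.97×10⁻¹¹)(3.84×10⁻¹⁰)/(0.555)⁴ = 8.667×10⁻⁹ N.

F ≈ 8.67×10⁻⁹ N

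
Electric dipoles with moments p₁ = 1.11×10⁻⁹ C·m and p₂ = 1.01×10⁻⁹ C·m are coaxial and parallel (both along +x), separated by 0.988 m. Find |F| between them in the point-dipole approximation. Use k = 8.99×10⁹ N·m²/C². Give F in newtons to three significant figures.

F ≈ 6.35×10⁻⁸ N

On-axis field of dipole 1 at distance r: E = 2kp₁/r³. Force on dipole 2 is F = p₂·dE/dr (gradient along axis).
dE/dr = −6kp₁/r⁴, so |F| = 6kp₁p₂/r⁴ (attractive for aligned moments).
F = 6(8.99×10⁹)(1.11×10⁻⁹)(1.01×10⁻⁹)/(0.988)⁴ = 6.346×10⁻⁸ N.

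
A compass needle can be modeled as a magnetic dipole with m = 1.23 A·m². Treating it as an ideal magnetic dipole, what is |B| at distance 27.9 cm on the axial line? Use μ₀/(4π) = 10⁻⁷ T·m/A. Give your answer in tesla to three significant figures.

On axis B = (μ₀/4π)·2m/r³.
B = 2·(10⁻⁷)·(1.23) / (0.279)³ = 1.133×10⁻⁵ T.

B ≈ 1.13×10⁻⁵ T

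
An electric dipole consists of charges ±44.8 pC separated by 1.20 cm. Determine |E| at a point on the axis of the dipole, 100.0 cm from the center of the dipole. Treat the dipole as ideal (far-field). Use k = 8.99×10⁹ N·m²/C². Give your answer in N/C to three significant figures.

Dipole moment p = qd = (4.48×10⁻¹¹ C)(0.0120 m) = 5.376×10⁻¹³ C·m.
On the dipole axis E = 2kp/r³.
E = 2·(8.99×10⁹)(5.376×10⁻¹³) / (1.00)³ = 0.009666 N/C.

E ≈ 0.00967 N/C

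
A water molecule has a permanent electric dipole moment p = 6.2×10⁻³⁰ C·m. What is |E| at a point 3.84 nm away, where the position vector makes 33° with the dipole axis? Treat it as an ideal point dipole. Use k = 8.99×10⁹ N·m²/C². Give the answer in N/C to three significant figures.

At angle θ the dipole field magnitude is E = (kp/r³)·√(1 + 3cos²θ).
kp/r³ = (8.99×10⁹)(6.20×10⁻³⁰) / (3.84×10⁻⁹)³ = 9.844×10⁵ N/C.
√(1 + 3cos²33°) = √(1 + 3·0.7034) = √3.1101 ≈ 1.7635.
E ≈ 9.844×10⁵ × 1.764 = 1.736×10⁶ N/C.

E ≈ 1.74×10⁶ N/C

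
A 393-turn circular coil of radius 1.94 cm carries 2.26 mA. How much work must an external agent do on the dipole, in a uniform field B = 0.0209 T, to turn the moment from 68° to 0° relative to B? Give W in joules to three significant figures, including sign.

W ≈ -1.37×10⁻⁵ J

m = NIA = NIπa² = 393·(0.00226)·π·(0.0194)² = 0.00105 A·m².
W_ext = ΔU = −mB cosθ₂ + mB cosθ₁ = mB(cosθ₁ − cosθ₂).
W = (0.00105)(0.0209)·(cos68° − cos0°) = (2.194×10⁻⁵)·(-0.6254) = -1.372×10⁻⁵ J.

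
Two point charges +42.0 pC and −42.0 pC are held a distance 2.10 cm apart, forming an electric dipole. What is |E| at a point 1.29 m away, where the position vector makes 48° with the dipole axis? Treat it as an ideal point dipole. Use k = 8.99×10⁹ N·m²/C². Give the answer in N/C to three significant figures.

Dipole moment p = qd = (4.20×10⁻¹¹ C)(0.0210 m) = 8.82×10⁻¹³ C·m.
At angle θ the dipole field magnitude is E = (kp/r³)·√(1 + 3cos²θ).
kp/r³ = (8.99×10⁹)(8.82×10⁻¹³) / (1.29)³ = 0.003694 N/C.
√(1 + 3cos²48°) = √(1 + 3·0.4477) = √2.3432 ≈ 1.5308.
E ≈ 0.003694 × 1.531 = 0.005654 N/C.

E ≈ 0.00565 N/C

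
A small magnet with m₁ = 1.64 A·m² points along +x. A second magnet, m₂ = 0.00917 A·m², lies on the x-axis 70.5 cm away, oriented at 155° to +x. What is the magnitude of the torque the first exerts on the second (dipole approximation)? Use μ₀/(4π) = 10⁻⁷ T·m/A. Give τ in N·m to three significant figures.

τ ≈ 3.63×10⁻⁹ N·m

Dipole B is on the axis of dipole A, so B₁ there is axial: B₁ = (μ₀/4π)·2m₁/r³ along +x.
B₁ = 2(10⁻⁷)(1.64)/(0.705)³ = 9.361×10⁻⁷ T.
τ = m₂ B₁ sinθ.
τ = (0.00917)(9.361×10⁻⁷)·sin155° = 3.628×10⁻⁹ N·m.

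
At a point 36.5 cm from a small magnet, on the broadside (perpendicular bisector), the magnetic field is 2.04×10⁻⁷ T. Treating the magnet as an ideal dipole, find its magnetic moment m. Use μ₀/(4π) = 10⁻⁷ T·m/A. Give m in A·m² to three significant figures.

m ≈ 0.0992 A·m²

In the equatorial plane B = (μ₀/4π)·m/r³, so m = Br³·4π/(μ₀).
m = (2.04×10⁻⁷)·(0.365)³ / (10⁻⁷) = 0.09920 A·m².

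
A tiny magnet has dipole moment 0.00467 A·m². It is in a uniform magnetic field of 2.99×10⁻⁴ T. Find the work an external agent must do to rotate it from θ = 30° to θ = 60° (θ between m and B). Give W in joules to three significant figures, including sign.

W_ext = ΔU = −mB cosθ₂ + mB cosθ₁ = mB(cosθ₁ − cosθ₂).
W = (0.00467)(2.99×10⁻⁴)·(cos30° − cos60°) = (1.396×10⁻⁶)·(+0.3660) = 5.111×10⁻⁷ J.

W ≈ 5.11×10⁻⁷ J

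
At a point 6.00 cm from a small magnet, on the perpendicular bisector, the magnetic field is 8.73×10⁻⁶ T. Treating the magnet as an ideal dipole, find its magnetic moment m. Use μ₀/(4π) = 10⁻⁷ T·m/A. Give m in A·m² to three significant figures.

m ≈ 0.0189 A·m²

In the equatorial plane B = (μ₀/4π)·m/r³, so m = Br³·4π/(μ₀).
m = (8.73×10⁻⁶)·(0.0600)³ / (10⁻⁷) = 0.01886 A·m².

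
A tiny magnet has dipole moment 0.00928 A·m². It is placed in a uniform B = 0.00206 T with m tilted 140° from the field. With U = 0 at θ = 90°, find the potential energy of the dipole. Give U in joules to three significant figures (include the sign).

U = −m·B = −mB cosθ.
U = −(0.00928)(0.00206)·cos140° = 1.464×10⁻⁵ J.

U ≈ 1.46×10⁻⁵ J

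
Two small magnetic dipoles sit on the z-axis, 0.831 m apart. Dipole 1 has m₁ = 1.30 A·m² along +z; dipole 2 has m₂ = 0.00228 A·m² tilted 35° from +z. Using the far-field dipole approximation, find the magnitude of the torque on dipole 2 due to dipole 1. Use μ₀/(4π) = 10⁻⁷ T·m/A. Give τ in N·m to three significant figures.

Dipole B is on the axis of dipole A, so B₁ there is axial: B₁ = (μ₀/4π)·2m₁/r³ along +z.
B₁ = 2(10⁻⁷)(1.30)/(0.831)³ = 4.531×10⁻⁷ T.
τ = m₂ B₁ sinθ.
τ = (0.00228)(4.531×10⁻⁷)·sin35° = 5.925×10⁻¹⁰ N·m.

τ ≈ 5.93×10⁻¹⁰ N·m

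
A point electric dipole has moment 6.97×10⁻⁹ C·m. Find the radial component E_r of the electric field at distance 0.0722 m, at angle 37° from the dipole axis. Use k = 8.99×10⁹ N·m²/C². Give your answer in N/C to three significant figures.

E_r ≈ 2.66×10⁵ N/C

For a dipole, E_r = (2kp cosθ)/r³.
kp/r³ = (8.99×10⁹)(6.97×10⁻⁹)/(0.0722)³ = 1.665×10⁵ N/C.
E_r = 2·1.665×10⁵·cos37° = 2.659×10⁵ N/C.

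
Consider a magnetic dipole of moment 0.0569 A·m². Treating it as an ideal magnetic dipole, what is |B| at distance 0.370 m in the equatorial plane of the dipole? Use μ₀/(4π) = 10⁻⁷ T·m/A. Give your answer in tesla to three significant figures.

In the equatorial plane B = (μ₀/4π)·m/r³ (half the axial value).
B = (10⁻⁷)·(0.0569) / (0.370)³ = 1.123×10⁻⁷ T.

B ≈ 1.12×10⁻⁷ T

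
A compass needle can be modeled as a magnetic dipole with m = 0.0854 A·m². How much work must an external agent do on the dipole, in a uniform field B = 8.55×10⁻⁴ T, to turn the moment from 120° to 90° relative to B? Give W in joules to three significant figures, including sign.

W_ext = ΔU = −mB cosθ₂ + mB cosθ₁ = mB(cosθ₁ − cosθ₂).
W = (0.0854)(8.55×10⁻⁴)·(cos120° − cos90°) = (7.302×10⁻⁵)·(-0.5000) = -3.651×10⁻⁵ J.

W ≈ -3.65×10⁻⁵ J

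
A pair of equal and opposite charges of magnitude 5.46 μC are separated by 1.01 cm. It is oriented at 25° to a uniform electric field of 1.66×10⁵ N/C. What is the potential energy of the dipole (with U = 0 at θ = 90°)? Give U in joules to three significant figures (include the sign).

Dipole moment p = qd = (5.46×10⁻⁶ C)(0.0101 m) = 5.515×10⁻⁸ C·m.
U = −p·E = −pE cosθ.
U = −(5.515×10⁻⁸)(1.66×10⁵)·cos25° = -0.008297 J.

U ≈ -0.00830 J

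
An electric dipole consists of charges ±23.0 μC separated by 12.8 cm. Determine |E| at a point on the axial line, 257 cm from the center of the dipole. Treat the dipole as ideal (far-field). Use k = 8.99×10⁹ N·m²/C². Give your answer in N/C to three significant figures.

E ≈ 3120 N/C

Dipole moment p = qd = (2.30×10⁻⁵ C)(0.128 m) = 2.944×10⁻⁶ C·m.
On the dipole axis E = 2kp/r³.
E = 2·(8.99×10⁹)(2.944×10⁻⁶) / (2.57)³ = 3118 N/C.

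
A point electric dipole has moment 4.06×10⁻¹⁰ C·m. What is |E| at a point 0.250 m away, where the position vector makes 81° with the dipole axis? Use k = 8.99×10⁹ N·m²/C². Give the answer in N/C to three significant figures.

E ≈ 242 N/C

At angle θ the dipole field magnitude is E = (kp/r³)·√(1 + 3cos²θ).
kp/r³ = (8.99×10⁹)(4.06×10⁻¹⁰) / (0.250)³ = 233.6 N/C.
√(1 + 3cos²81°) = √(1 + 3·0.0245) = √1.0734 ≈ 1.0361.
E ≈ 233.6 × 1.036 = 242.0 N/C.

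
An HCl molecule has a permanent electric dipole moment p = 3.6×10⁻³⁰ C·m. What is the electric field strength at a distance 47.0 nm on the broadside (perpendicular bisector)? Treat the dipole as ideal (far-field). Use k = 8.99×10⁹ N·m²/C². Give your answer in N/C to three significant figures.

In the equatorial plane E = kp/r³.
E = (8.99×10⁹)(3.60×10⁻³⁰) / (4.70×10⁻⁸)³ = 311.7 N/C.

E ≈ 312 N/C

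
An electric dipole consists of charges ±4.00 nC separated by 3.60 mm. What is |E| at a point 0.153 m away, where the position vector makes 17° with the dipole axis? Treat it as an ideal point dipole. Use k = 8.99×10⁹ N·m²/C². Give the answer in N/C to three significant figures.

E ≈ 69.9 N/C

Dipole moment p = qd = (4.00×10⁻⁹ C)(0.00360 m) = 1.44×10⁻¹¹ C·m.
At angle θ the dipole field magnitude is E = (kp/r³)·√(1 + 3cos²θ).
kp/r³ = (8.99×10⁹)(1.44×10⁻¹¹) / (0.153)³ = 36.14 N/C.
√(1 + 3cos²17°) = √(1 + 3·0.9145) = √3.7436 ≈ 1.9348.
E ≈ 36.14 × 1.935 = 69.93 N/C.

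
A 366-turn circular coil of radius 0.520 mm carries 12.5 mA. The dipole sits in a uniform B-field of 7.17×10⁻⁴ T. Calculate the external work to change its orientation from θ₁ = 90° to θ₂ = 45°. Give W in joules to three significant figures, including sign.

W ≈ -1.97×10⁻⁹ J

m = NIA = NIπa² = 366·(0.0125)·π·(5.20×10⁻⁴)² = 3.886×10⁻⁶ A·m².
W_ext = ΔU = −mB cosθ₂ + mB cosθ₁ = mB(cosθ₁ − cosθ₂).
W = (3.886×10⁻⁶)(7.17×10⁻⁴)·(cos90° − cos45°) = (2.786×10⁻⁹)·(-0.7071) = -1.970×10⁻⁹ J.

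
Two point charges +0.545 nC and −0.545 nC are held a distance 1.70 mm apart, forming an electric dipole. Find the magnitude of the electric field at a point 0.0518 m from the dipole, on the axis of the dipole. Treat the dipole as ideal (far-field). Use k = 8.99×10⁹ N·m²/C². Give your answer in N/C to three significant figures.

Dipole moment p = qd = (5.45×10⁻¹⁰ C)(0.00170 m) = 9.265×10⁻¹³ C·m.
On the dipole axis E = 2kp/r³.
E = 2·(8.99×10⁹)(9.265×10⁻¹³) / (0.0518)³ = 119.9 N/C.

E ≈ 120 N/C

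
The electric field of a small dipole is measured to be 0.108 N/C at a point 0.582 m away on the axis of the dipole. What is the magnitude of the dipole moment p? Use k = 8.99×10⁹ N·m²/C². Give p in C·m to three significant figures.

On axis E = 2kp/r³, so p = Er³/(2k).
p = (0.108)·(0.582)³ / (2·8.99×10⁹) = 1.184×10⁻¹² C·m.

p ≈ 1.18×10⁻¹² C·m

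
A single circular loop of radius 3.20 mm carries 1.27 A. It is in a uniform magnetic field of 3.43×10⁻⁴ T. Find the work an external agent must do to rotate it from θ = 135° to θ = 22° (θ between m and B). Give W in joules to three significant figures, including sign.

Magnetic moment m = IA = Iπa² = (1.27)·π·(0.00320)² = 4.086×10⁻⁵ A·m².
W_ext = ΔU = −mB cosθ₂ + mB cosθ₁ = mB(cosθ₁ − cosθ₂).
W = (4.086×10⁻⁵)(3.43×10⁻⁴)·(cos135° − cos22°) = (1.401×10⁻⁸)·(-1.6343) = -2.290×10⁻⁸ J.

W ≈ -2.29×10⁻⁸ J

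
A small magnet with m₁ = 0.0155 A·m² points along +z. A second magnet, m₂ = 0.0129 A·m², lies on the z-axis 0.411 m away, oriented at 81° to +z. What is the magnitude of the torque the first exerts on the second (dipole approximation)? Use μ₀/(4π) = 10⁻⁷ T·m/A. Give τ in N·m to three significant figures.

Dipole B is on the axis of dipole A, so B₁ there is axial: B₁ = (μ₀/4π)·2m₁/r³ along +z.
B₁ = 2(10⁻⁷)(0.0155)/(0.411)³ = 4.465×10⁻⁸ T.
τ = m₂ B₁ sinθ.
τ = (0.0129)(4.465×10⁻⁸)·sin81° = 5.689×10⁻¹⁰ N·m.

τ ≈ 5.69×10⁻¹⁰ N·m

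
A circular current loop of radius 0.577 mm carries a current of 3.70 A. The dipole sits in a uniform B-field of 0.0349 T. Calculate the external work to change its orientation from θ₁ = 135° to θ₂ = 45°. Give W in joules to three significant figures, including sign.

W ≈ -1.91×10⁻⁷ J

Magnetic moment m = IA = Iπa² = (3.70)·π·(5.77×10⁻⁴)² = 3.87×10⁻⁶ A·m².
W_ext = ΔU = −mB cosθ₂ + mB cosθ₁ = mB(cosθ₁ − cosθ₂).
W = (3.87×10⁻⁶)(0.0349)·(cos135° − cos45°) = (1.351×10⁻⁷)·(-1.4142) = -1.910×10⁻⁷ J.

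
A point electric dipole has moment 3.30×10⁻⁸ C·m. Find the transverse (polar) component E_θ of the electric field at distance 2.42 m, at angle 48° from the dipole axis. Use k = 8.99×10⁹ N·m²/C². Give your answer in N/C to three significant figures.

E_θ ≈ 15.6 N/C

For a dipole, E_θ = (kp sinθ)/r³.
kp/r³ = (8.99×10⁹)(3.30×10⁻⁸)/(2.42)³ = 20.93 N/C.
E_θ = 20.93·sin48° = 15.56 N/C.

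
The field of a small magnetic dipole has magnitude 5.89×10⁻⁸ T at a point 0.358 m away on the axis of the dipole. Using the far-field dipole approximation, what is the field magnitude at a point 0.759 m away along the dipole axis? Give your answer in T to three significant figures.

Dipole fields scale as 1/r³ in the far field; the geometry is the same at both points.
B₂ = B₁ · (r₁/r₂)³ = 5.89×10⁻⁸ · (0.358/0.759)³.
(r₁/r₂)³ = (0.4717)³ = 0.1049.
B₂ ≈ 6.181×10⁻⁹ T.

B ≈ 6.18×10⁻⁹ T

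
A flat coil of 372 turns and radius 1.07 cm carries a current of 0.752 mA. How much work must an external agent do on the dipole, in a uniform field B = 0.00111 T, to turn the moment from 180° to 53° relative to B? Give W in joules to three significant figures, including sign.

m = NIA = NIπa² = 372·(7.52×10⁻⁴)·π·(0.0107)² = 1.006×10⁻⁴ A·m².
W_ext = ΔU = −mB cosθ₂ + mB cosθ₁ = mB(cosθ₁ − cosθ₂).
W = (1.006×10⁻⁴)(0.00111)·(cos180° − cos53°) = (1.117×10⁻⁷)·(-1.6018) = -1.789×10⁻⁷ J.

W ≈ -1.79×10⁻⁷ J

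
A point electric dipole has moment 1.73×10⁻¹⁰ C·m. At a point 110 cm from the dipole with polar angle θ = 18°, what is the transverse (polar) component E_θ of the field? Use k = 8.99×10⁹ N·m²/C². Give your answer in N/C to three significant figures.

For a dipole, E_θ = (kp sinθ)/r³.
kp/r³ = (8.99×10⁹)(1.73×10⁻¹⁰)/(1.10)³ = 1.168 N/C.
E_θ = 1.168·sin18° = 0.3611 N/C.

E_θ ≈ 0.361 N/C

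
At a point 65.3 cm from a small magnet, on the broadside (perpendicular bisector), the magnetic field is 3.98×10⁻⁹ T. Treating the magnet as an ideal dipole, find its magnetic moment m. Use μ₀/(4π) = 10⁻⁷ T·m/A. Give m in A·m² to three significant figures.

In the equatorial plane B = (μ₀/4π)·m/r³, so m = Br³·4π/(μ₀).
m = (3.98×10⁻⁹)·(0.653)³ / (10⁻⁷) = 0.01108 A·m².

m ≈ 0.0111 A·m²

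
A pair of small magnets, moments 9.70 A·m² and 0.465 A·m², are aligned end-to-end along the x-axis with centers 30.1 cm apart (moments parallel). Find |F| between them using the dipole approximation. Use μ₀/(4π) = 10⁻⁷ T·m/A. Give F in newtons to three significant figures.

F ≈ 3.30×10⁻⁴ N

On-axis B of dipole 1: B = (μ₀/4π)·2m₁/r³. Force on dipole 2: F = m₂·dB/dr.
dB/dr = −(μ₀/4π)·6m₁/r⁴, so |F| = (μ₀/4π)·6m₁m₂/r⁴.
F = 6(10⁻⁷)(9.70)(0.465)/(0.301)⁴ = 3.297×10⁻⁴ N.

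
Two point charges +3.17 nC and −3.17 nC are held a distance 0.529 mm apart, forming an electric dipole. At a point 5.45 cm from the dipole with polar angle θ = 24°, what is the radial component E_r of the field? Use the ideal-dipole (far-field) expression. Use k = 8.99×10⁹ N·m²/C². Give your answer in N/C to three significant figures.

Dipole moment p = qd = (3.17×10⁻⁹ C)(5.29×10⁻⁴ m) = 1.677×10⁻¹² C·m.
For a dipole, E_r = (2kp cosθ)/r³.
kp/r³ = (8.99×10⁹)(1.677×10⁻¹²)/(0.0545)³ = 93.13 N/C.
E_r = 2·93.13·cos24° = 170.2 N/C.

E_r ≈ 170 N/C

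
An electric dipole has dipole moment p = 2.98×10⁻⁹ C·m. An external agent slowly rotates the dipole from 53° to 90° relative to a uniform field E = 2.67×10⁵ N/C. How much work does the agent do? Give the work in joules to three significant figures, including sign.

W_ext = ΔU = U(θ₂) − U(θ₁) = −pE cosθ₂ − (−pE cosθ₁) = pE(cosθ₁ − cosθ₂).
W = (2.98×10⁻⁹)(2.67×10⁵)·(cos53° − cos90°) = (7.957×10⁻⁴)·(+0.6018) = 4.788×10⁻⁴ J.

W ≈ 4.79×10⁻⁴ J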